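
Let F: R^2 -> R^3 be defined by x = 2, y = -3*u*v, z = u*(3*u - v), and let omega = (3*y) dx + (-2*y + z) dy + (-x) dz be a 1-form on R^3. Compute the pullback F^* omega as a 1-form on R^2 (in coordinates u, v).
F^* omega = (-9*u^2*v - 15*u*v^2 - 12*u + 2*v) du + (u*(-9*u^2 - 15*u*v + 2)) dv

Using F^*(f dg) = (f ∘ F) d(g ∘ F), substitute each coordinate x_i by F_i(u, v) in f_i, and replace dx_i by d F_i = (∂F_i/∂u) du + (∂F_i/∂v) dv.
  For the x component: f_1(F) = -9*u*v; d F_1 = (0) du + (0) dv
  For the y component: f_2(F) = u*(3*u + 5*v); d F_2 = (-3*v) du + (-3*u) dv
  For the z component: f_3(F) = -2; d F_3 = (6*u - v) du + (-u) dv
Combining and collecting du, dv coefficients:
  coeff of du: -9*u^2*v - 15*u*v^2 - 12*u + 2*v
  coeff of dv: u*(-9*u^2 - 15*u*v + 2)
F^* omega = (-9*u^2*v - 15*u*v^2 - 12*u + 2*v) du + (u*(-9*u^2 - 15*u*v + 2)) dv.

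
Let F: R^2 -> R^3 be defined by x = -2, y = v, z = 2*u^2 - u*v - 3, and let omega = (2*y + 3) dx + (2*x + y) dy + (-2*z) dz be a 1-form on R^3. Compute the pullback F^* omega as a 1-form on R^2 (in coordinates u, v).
F^* omega = (-16*u^3 + 12*u^2*v - 2*u*v^2 + 24*u - 6*v) du + (4*u^3 - 2*u^2*v - 6*u + v - 4) dv

Using F^*(f dg) = (f ∘ F) d(g ∘ F), substitute each coordinate x_i by F_i(u, v) in f_i, and replace dx_i by d F_i = (∂F_i/∂u) du + (∂F_i/∂v) dv.
  For the x component: f_1(F) = 2*v + 3; d F_1 = (0) du + (0) dv
  For the y component: f_2(F) = v - 4; d F_2 = (0) du + (1) dv
  For the z component: f_3(F) = -4*u^2 + 2*u*v + 6; d F_3 = (4*u - v) du + (-u) dv
Combining and collecting du, dv coefficients:
  coeff of du: -16*u^3 + 12*u^2*v - 2*u*v^2 + 24*u - 6*v
  coeff of dv: 4*u^3 - 2*u^2*v - 6*u + v - 4
F^* omega = (-16*u^3 + 12*u^2*v - 2*u*v^2 + 24*u - 6*v) du + (4*u^3 - 2*u^2*v - 6*u + v - 4) dv.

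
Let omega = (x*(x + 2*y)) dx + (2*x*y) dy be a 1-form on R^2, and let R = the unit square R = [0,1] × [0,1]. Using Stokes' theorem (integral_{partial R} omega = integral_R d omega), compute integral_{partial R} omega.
integral_(partial R) omega = 0

Stokes: integral_partial_R omega = integral_R d omega with d omega = (∂Q/∂x - ∂P/∂y) dx ∧ dy.
  ∂Q/∂x = 2*y
  ∂P/∂y = 2*x
  integrand = ∂Q/∂x - ∂P/∂y = -2*x + 2*y.
Integrating over R: integral_0^1 integral_0^1 (-2*x + 2*y) dx dy = 0.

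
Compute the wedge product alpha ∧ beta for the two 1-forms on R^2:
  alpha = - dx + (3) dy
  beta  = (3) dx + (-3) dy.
alpha ∧ beta = (-6) dx ∧ dy

Distribute the wedge, using dx_i ∧ dx_j = -dx_j ∧ dx_i and dx_i ∧ dx_i = 0. For each pair (i, j) with i < j, the coefficient of dx_i ∧ dx_j in alpha ∧ beta is (alpha_i * beta_j - alpha_j * beta_i). Collecting: alpha ∧ beta = (-6) dx ∧ dy.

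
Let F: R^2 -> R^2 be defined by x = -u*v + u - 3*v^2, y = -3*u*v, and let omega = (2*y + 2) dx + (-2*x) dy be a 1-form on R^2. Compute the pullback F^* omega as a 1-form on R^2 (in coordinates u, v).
F^* omega = (-18*v^3 - 2*v + 2) du + (6*u^2 + 18*u*v^2 - 2*u - 12*v) dv

Using F^*(f dg) = (f ∘ F) d(g ∘ F), substitute each coordinate x_i by F_i(u, v) in f_i, and replace dx_i by d F_i = (∂F_i/∂u) du + (∂F_i/∂v) dv.
  For the x component: f_1(F) = -6*u*v + 2; d F_1 = (1 - v) du + (-u - 6*v) dv
  For the y component: f_2(F) = 2*u*v - 2*u + 6*v^2; d F_2 = (-3*v) du + (-3*u) dv
Combining and collecting du, dv coefficients:
  coeff of du: -18*v^3 - 2*v + 2
  coeff of dv: 6*u^2 + 18*u*v^2 - 2*u - 12*v
F^* omega = (-18*v^3 - 2*v + 2) du + (6*u^2 + 18*u*v^2 - 2*u - 12*v) dv.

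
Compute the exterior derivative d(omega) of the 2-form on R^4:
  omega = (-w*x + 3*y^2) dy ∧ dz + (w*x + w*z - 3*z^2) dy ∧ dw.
d(omega) = (-w) dx ∧ dy ∧ dz + (-w - x + 6*z) dy ∧ dz ∧ dw + (w) dx ∧ dy ∧ dw

For a 2-form omega = sum_{i<j} g_{ij} dx_i ∧ dx_j, the exterior derivative is
  d(omega) = sum_{i<j} d(g_{ij}) ∧ dx_i ∧ dx_j = sum_{i<j, k} (∂g_{ij}/∂x_k) dx_k ∧ dx_i ∧ dx_j.
Expand each term, using dx_k ∧ dx_i ∧ dx_j = sgn(permutation) dx_{(a)} ∧ dx_{(b)} ∧ dx_{(c)} with (a < b < c) sorted:
  d(-w*x + 3*y^2) includes (∂/∂x)(-w*x + 3*y^2) dx = (-w) dx, which multiplied by dy ∧ dz gives (-w) dx ∧ dy ∧ dz
  d(-w*x + 3*y^2) includes (∂/∂w)(-w*x + 3*y^2) dw = (-x) dw, which multiplied by dy ∧ dz gives (-x) dy ∧ dz ∧ dw
  d(w*x + w*z - 3*z^2) includes (∂/∂x)(w*x + w*z - 3*z^2) dx = (w) dx, which multiplied by dy ∧ dw gives (w) dx ∧ dy ∧ dw
  d(w*x + w*z - 3*z^2) includes (∂/∂z)(w*x + w*z - 3*z^2) dz = (w - 6*z) dz, which multiplied by dy ∧ dw gives (-w + 6*z) dy ∧ dz ∧ dw
Collecting like 3-forms: d(omega) = (-w) dx ∧ dy ∧ dz + (-w - x + 6*z) dy ∧ dz ∧ dw + (w) dx ∧ dy ∧ dw.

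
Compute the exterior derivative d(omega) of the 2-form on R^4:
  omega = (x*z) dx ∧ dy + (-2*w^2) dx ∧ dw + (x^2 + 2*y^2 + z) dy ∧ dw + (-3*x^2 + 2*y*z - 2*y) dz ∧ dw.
d(omega) = (x) dx ∧ dy ∧ dz + (2*x) dx ∧ dy ∧ dw + (2*z - 3) dy ∧ dz ∧ dw + (-6*x) dx ∧ dz ∧ dw

For a 2-form omega = sum_{i<j} g_{ij} dx_i ∧ dx_j, the exterior derivative is
  d(omega) = sum_{i<j} d(g_{ij}) ∧ dx_i ∧ dx_j = sum_{i<j, k} (∂g_{ij}/∂x_k) dx_k ∧ dx_i ∧ dx_j.
Expand each term, using dx_k ∧ dx_i ∧ dx_j = sgn(permutation) dx_{(a)} ∧ dx_{(b)} ∧ dx_{(c)} with (a < b < c) sorted:
  d(x*z) includes (∂/∂z)(x*z) dz = (x) dz, which multiplied by dx ∧ dy gives (x) dx ∧ dy ∧ dz
  d(x^2 + 2*y^2 + z) includes (∂/∂x)(x^2 + 2*y^2 + z) dx = (2*x) dx, which multiplied by dy ∧ dw gives (2*x) dx ∧ dy ∧ dw
  d(x^2 + 2*y^2 + z) includes (∂/∂z)(x^2 + 2*y^2 + z) dz = (1) dz, which multiplied by dy ∧ dw gives (-1) dy ∧ dz ∧ dw
  d(-3*x^2 + 2*y*z - 2*y) includes (∂/∂x)(-3*x^2 + 2*y*z - 2*y) dx = (-6*x) dx, which multiplied by dz ∧ dw gives (-6*x) dx ∧ dz ∧ dw
  d(-3*x^2 + 2*y*z - 2*y) includes (∂/∂y)(-3*x^2 + 2*y*z - 2*y) dy = (2*z - 2) dy, which multiplied by dz ∧ dw gives (2*z - 2) dy ∧ dz ∧ dw
Collecting like 3-forms: d(omega) = (x) dx ∧ dy ∧ dz + (2*x) dx ∧ dy ∧ dw + (2*z - 3) dy ∧ dz ∧ dw + (-6*x) dx ∧ dz ∧ dw.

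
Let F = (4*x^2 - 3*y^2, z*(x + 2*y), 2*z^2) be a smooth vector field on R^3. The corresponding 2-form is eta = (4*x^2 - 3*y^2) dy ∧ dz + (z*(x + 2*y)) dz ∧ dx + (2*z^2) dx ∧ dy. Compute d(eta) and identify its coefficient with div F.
d(eta) = (8*x + 6*z) dx ∧ dy ∧ dz; div F = 8*x + 6*z

For a 2-form in R^3 of the form above, applying d gives a 3-form with coefficient ∂P/∂x + ∂Q/∂y + ∂R/∂z:
  ∂P/∂x = 8*x
  ∂Q/∂y = 2*z
  ∂R/∂z = 4*z
Sum = 8*x + 6*z, which is exactly div F.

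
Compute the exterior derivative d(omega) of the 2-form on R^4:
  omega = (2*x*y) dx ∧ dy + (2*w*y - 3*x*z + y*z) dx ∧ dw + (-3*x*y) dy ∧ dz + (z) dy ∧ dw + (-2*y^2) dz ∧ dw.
d(omega) = (-2*w - z) dx ∧ dy ∧ dw + (3*x - y) dx ∧ dz ∧ dw + (-3*y) dx ∧ dy ∧ dz + (-4*y - 1) dy ∧ dz ∧ dw

For a 2-form omega = sum_{i<j} g_{ij} dx_i ∧ dx_j, the exterior derivative is
  d(omega) = sum_{i<j} d(g_{ij}) ∧ dx_i ∧ dx_j = sum_{i<j, k} (∂g_{ij}/∂x_k) dx_k ∧ dx_i ∧ dx_j.
Expand each term, using dx_k ∧ dx_i ∧ dx_j = sgn(permutation) dx_{(a)} ∧ dx_{(b)} ∧ dx_{(c)} with (a < b < c) sorted:
  d(2*w*y - 3*x*z + y*z) includes (∂/∂y)(2*w*y - 3*x*z + y*z) dy = (2*w + z) dy, which multiplied by dx ∧ dw gives (-2*w - z) dx ∧ dy ∧ dw
  d(2*w*y - 3*x*z + y*z) includes (∂/∂z)(2*w*y - 3*x*z + y*z) dz = (-3*x + y) dz, which multiplied by dx ∧ dw gives (3*x - y) dx ∧ dz ∧ dw
  d(-3*x*y) includes (∂/∂x)(-3*x*y) dx = (-3*y) dx, which multiplied by dy ∧ dz gives (-3*y) dx ∧ dy ∧ dz
  d(z) includes (∂/∂z)(z) dz = (1) dz, which multiplied by dy ∧ dw gives (-1) dy ∧ dz ∧ dw
  d(-2*y^2) includes (∂/∂y)(-2*y^2) dy = (-4*y) dy, which multiplied by dz ∧ dw gives (-4*y) dy ∧ dz ∧ dw
Collecting like 3-forms: d(omega) = (-2*w - z) dx ∧ dy ∧ dw + (3*x - y) dx ∧ dz ∧ dw + (-3*y) dx ∧ dy ∧ dz + (-4*y - 1) dy ∧ dz ∧ dw.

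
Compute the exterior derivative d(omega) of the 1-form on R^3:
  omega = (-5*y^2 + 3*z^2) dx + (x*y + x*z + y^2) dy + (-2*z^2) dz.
d(omega) = (11*y + z) dx ∧ dy + (-6*z) dx ∧ dz + (-x) dy ∧ dz

For a 1-form omega = sum_i f_i dx_i, the exterior derivative is
  d(omega) = sum_{i < j} (∂f_j/∂x_i - ∂f_i/∂x_j) dx_i ∧ dx_j.
  coefficient of dx ∧ dy: ∂f_2/∂x - ∂f_1/∂y = ∂(x*y + x*z + y^2)/∂x - ∂(-5*y^2 + 3*z^2)/∂y = 11*y + z
  coefficient of dx ∧ dz: ∂f_3/∂x - ∂f_1/∂z = ∂(-2*z^2)/∂x - ∂(-5*y^2 + 3*z^2)/∂z = -6*z
  coefficient of dy ∧ dz: ∂f_3/∂y - ∂f_2/∂z = ∂(-2*z^2)/∂y - ∂(x*y + x*z + y^2)/∂z = -x
Assembling: d(omega) = (11*y + z) dx ∧ dy + (-6*z) dx ∧ dz + (-x) dy ∧ dz.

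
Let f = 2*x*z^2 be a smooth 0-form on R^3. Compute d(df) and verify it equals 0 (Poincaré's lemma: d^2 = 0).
d(df) = 0

Step 1: df = sum_i (∂f/∂x_i) dx_i = (2*z^2) dx + (0) dy + (4*x*z) dz.
Step 2: Apply d again. Using the 1-form formula, the coefficient of dx ∧ dy in d(df) is ∂^2 f/∂x ∂y - ∂^2 f/∂y ∂x = (0) - (0) = 0 (equality of mixed partials for smooth f).
Similarly for dx ∧ dz and dy ∧ dz — all coefficients vanish. So d(df) = 0.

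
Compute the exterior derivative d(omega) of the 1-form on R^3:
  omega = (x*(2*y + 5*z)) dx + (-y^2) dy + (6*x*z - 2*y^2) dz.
d(omega) = (-2*x) dx ∧ dy + (-5*x + 6*z) dx ∧ dz + (-4*y) dy ∧ dz

For a 1-form omega = sum_i f_i dx_i, the exterior derivative is
  d(omega) = sum_{i < j} (∂f_j/∂x_i - ∂f_i/∂x_j) dx_i ∧ dx_j.
  coefficient of dx ∧ dy: ∂f_2/∂x - ∂f_1/∂y = ∂(-y^2)/∂x - ∂(x*(2*y + 5*z))/∂y = -2*x
  coefficient of dx ∧ dz: ∂f_3/∂x - ∂f_1/∂z = ∂(6*x*z - 2*y^2)/∂x - ∂(x*(2*y + 5*z))/∂z = -5*x + 6*z
  coefficient of dy ∧ dz: ∂f_3/∂y - ∂f_2/∂z = ∂(6*x*z - 2*y^2)/∂y - ∂(-y^2)/∂z = -4*y
Assembling: d(omega) = (-2*x) dx ∧ dy + (-5*x + 6*z) dx ∧ dz + (-4*y) dy ∧ dz.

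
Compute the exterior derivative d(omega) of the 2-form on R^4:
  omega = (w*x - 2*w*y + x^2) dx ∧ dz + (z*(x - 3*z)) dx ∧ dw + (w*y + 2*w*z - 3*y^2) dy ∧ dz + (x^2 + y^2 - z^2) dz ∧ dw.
d(omega) = (2*w) dx ∧ dy ∧ dz + (2*x - 2*y + 6*z) dx ∧ dz ∧ dw + (3*y + 2*z) dy ∧ dz ∧ dw

For a 2-form omega = sum_{i<j} g_{ij} dx_i ∧ dx_j, the exterior derivative is
  d(omega) = sum_{i<j} d(g_{ij}) ∧ dx_i ∧ dx_j = sum_{i<j, k} (∂g_{ij}/∂x_k) dx_k ∧ dx_i ∧ dx_j.
Expand each term, using dx_k ∧ dx_i ∧ dx_j = sgn(permutation) dx_{(a)} ∧ dx_{(b)} ∧ dx_{(c)} with (a < b < c) sorted:
  d(w*x - 2*w*y + x^2) includes (∂/∂y)(w*x - 2*w*y + x^2) dy = (-2*w) dy, which multiplied by dx ∧ dz gives (2*w) dx ∧ dy ∧ dz
  d(w*x - 2*w*y + x^2) includes (∂/∂w)(w*x - 2*w*y + x^2) dw = (x - 2*y) dw, which multiplied by dx ∧ dz gives (x - 2*y) dx ∧ dz ∧ dw
  d(z*(x - 3*z)) includes (∂/∂z)(z*(x - 3*z)) dz = (x - 6*z) dz, which multiplied by dx ∧ dw gives (-x + 6*z) dx ∧ dz ∧ dw
  d(w*y + 2*w*z - 3*y^2) includes (∂/∂w)(w*y + 2*w*z - 3*y^2) dw = (y + 2*z) dw, which multiplied by dy ∧ dz gives (y + 2*z) dy ∧ dz ∧ dw
  d(x^2 + y^2 - z^2) includes (∂/∂x)(x^2 + y^2 - z^2) dx = (2*x) dx, which multiplied by dz ∧ dw gives (2*x) dx ∧ dz ∧ dw
  d(x^2 + y^2 - z^2) includes (∂/∂y)(x^2 + y^2 - z^2) dy = (2*y) dy, which multiplied by dz ∧ dw gives (2*y) dy ∧ dz ∧ dw
Collecting like 3-forms: d(omega) = (2*w) dx ∧ dy ∧ dz + (2*x - 2*y + 6*z) dx ∧ dz ∧ dw + (3*y + 2*z) dy ∧ dz ∧ dw.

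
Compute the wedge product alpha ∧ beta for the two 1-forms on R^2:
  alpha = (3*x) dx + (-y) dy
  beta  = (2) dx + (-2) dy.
alpha ∧ beta = (-6*x + 2*y) dx ∧ dy

Distribute the wedge, using dx_i ∧ dx_j = -dx_j ∧ dx_i and dx_i ∧ dx_i = 0. For each pair (i, j) with i < j, the coefficient of dx_i ∧ dx_j in alpha ∧ beta is (alpha_i * beta_j - alpha_j * beta_i). Collecting: alpha ∧ beta = (-6*x + 2*y) dx ∧ dy.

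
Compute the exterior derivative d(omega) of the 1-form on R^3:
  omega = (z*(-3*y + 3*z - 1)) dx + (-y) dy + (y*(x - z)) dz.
d(omega) = (3*z) dx ∧ dy + (4*y - 6*z + 1) dx ∧ dz + (x - z) dy ∧ dz

For a 1-form omega = sum_i f_i dx_i, the exterior derivative is
  d(omega) = sum_{i < j} (∂f_j/∂x_i - ∂f_i/∂x_j) dx_i ∧ dx_j.
  coefficient of dx ∧ dy: ∂f_2/∂x - ∂f_1/∂y = ∂(-y)/∂x - ∂(z*(-3*y + 3*z - 1))/∂y = 3*z
  coefficient of dx ∧ dz: ∂f_3/∂x - ∂f_1/∂z = ∂(y*(x - z))/∂x - ∂(z*(-3*y + 3*z - 1))/∂z = 4*y - 6*z + 1
  coefficient of dy ∧ dz: ∂f_3/∂y - ∂f_2/∂z = ∂(y*(x - z))/∂y - ∂(-y)/∂z = x - z
Assembling: d(omega) = (3*z) dx ∧ dy + (4*y - 6*z + 1) dx ∧ dz + (x - z) dy ∧ dz.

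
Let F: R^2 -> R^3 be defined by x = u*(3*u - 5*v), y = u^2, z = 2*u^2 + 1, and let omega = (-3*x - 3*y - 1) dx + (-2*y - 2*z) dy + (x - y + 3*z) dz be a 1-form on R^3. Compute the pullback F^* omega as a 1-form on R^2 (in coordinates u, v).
F^* omega = (-52*u^3 + 130*u^2*v - 75*u*v^2 + 2*u + 5*v) du + (5*u*(12*u^2 - 15*u*v + 1)) dv

Using F^*(f dg) = (f ∘ F) d(g ∘ F), substitute each coordinate x_i by F_i(u, v) in f_i, and replace dx_i by d F_i = (∂F_i/∂u) du + (∂F_i/∂v) dv.
  For the x component: f_1(F) = -12*u^2 + 15*u*v - 1; d F_1 = (6*u - 5*v) du + (-5*u) dv
  For the y component: f_2(F) = -6*u^2 - 2; d F_2 = (2*u) du + (0) dv
  For the z component: f_3(F) = 8*u^2 - 5*u*v + 3; d F_3 = (4*u) du + (0) dv
Combining and collecting du, dv coefficients:
  coeff of du: -52*u^3 + 130*u^2*v - 75*u*v^2 + 2*u + 5*v
  coeff of dv: 5*u*(12*u^2 - 15*u*v + 1)
F^* omega = (-52*u^3 + 130*u^2*v - 75*u*v^2 + 2*u + 5*v) du + (5*u*(12*u^2 - 15*u*v + 1)) dv.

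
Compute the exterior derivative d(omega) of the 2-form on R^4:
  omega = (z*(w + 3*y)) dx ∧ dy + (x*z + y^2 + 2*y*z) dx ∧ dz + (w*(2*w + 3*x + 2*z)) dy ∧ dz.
d(omega) = (4*w + y - 2*z) dx ∧ dy ∧ dz + (z) dx ∧ dy ∧ dw + (4*w + 3*x + 2*z) dy ∧ dz ∧ dw

For a 2-form omega = sum_{i<j} g_{ij} dx_i ∧ dx_j, the exterior derivative is
  d(omega) = sum_{i<j} d(g_{ij}) ∧ dx_i ∧ dx_j = sum_{i<j, k} (∂g_{ij}/∂x_k) dx_k ∧ dx_i ∧ dx_j.
Expand each term, using dx_k ∧ dx_i ∧ dx_j = sgn(permutation) dx_{(a)} ∧ dx_{(b)} ∧ dx_{(c)} with (a < b < c) sorted:
  d(z*(w + 3*y)) includes (∂/∂z)(z*(w + 3*y)) dz = (w + 3*y) dz, which multiplied by dx ∧ dy gives (w + 3*y) dx ∧ dy ∧ dz
  d(z*(w + 3*y)) includes (∂/∂w)(z*(w + 3*y)) dw = (z) dw, which multiplied by dx ∧ dy gives (z) dx ∧ dy ∧ dw
  d(x*z + y^2 + 2*y*z) includes (∂/∂y)(x*z + y^2 + 2*y*z) dy = (2*y + 2*z) dy, which multiplied by dx ∧ dz gives (-2*y - 2*z) dx ∧ dy ∧ dz
  d(w*(2*w + 3*x + 2*z)) includes (∂/∂x)(w*(2*w + 3*x + 2*z)) dx = (3*w) dx, which multiplied by dy ∧ dz gives (3*w) dx ∧ dy ∧ dz
  d(w*(2*w + 3*x + 2*z)) includes (∂/∂w)(w*(2*w + 3*x + 2*z)) dw = (4*w + 3*x + 2*z) dw, which multiplied by dy ∧ dz gives (4*w + 3*x + 2*z) dy ∧ dz ∧ dw
Collecting like 3-forms: d(omega) = (4*w + y - 2*z) dx ∧ dy ∧ dz + (z) dx ∧ dy ∧ dw + (4*w + 3*x + 2*z) dy ∧ dz ∧ dw.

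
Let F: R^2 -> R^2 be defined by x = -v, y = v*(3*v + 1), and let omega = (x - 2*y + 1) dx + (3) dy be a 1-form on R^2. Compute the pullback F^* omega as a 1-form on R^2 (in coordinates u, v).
F^* omega = (6*v^2 + 21*v + 2) dv

Using F^*(f dg) = (f ∘ F) d(g ∘ F), substitute each coordinate x_i by F_i(u, v) in f_i, and replace dx_i by d F_i = (∂F_i/∂u) du + (∂F_i/∂v) dv.
  For the x component: f_1(F) = -6*v^2 - 3*v + 1; d F_1 = (0) du + (-1) dv
  For the y component: f_2(F) = 3; d F_2 = (0) du + (6*v + 1) dv
Combining and collecting du, dv coefficients:
  coeff of du: 0
  coeff of dv: 6*v^2 + 21*v + 2
F^* omega = (6*v^2 + 21*v + 2) dv.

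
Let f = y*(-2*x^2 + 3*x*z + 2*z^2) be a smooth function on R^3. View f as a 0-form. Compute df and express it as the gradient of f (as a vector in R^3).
df = (y*(-4*x + 3*z)) dx + (-2*x^2 + 3*x*z + 2*z^2) dy + (y*(3*x + 4*z)) dz; grad f = (y*(-4*x + 3*z), -2*x^2 + 3*x*z + 2*z^2, y*(3*x + 4*z))

For a 0-form f, d f = (∂f/∂x) dx + (∂f/∂y) dy + (∂f/∂z) dz. The components of the vector representation are exactly the entries of grad f in Cartesian coordinates:
  ∂f/∂x = y*(-4*x + 3*z)
  ∂f/∂y = -2*x^2 + 3*x*z + 2*z^2
  ∂f/∂z = y*(3*x + 4*z).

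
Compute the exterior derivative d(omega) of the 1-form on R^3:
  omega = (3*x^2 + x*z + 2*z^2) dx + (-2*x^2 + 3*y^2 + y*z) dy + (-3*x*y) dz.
d(omega) = (-4*x) dx ∧ dy + (-x - 3*y - 4*z) dx ∧ dz + (-3*x - y) dy ∧ dz

For a 1-form omega = sum_i f_i dx_i, the exterior derivative is
  d(omega) = sum_{i < j} (∂f_j/∂x_i - ∂f_i/∂x_j) dx_i ∧ dx_j.
  coefficient of dx ∧ dy: ∂f_2/∂x - ∂f_1/∂y = ∂(-2*x^2 + 3*y^2 + y*z)/∂x - ∂(3*x^2 + x*z + 2*z^2)/∂y = -4*x
  coefficient of dx ∧ dz: ∂f_3/∂x - ∂f_1/∂z = ∂(-3*x*y)/∂x - ∂(3*x^2 + x*z + 2*z^2)/∂z = -x - 3*y - 4*z
  coefficient of dy ∧ dz: ∂f_3/∂y - ∂f_2/∂z = ∂(-3*x*y)/∂y - ∂(-2*x^2 + 3*y^2 + y*z)/∂z = -3*x - y
Assembling: d(omega) = (-4*x) dx ∧ dy + (-x - 3*y - 4*z) dx ∧ dz + (-3*x - y) dy ∧ dz.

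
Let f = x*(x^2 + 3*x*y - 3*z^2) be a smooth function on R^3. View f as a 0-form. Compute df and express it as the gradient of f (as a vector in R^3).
df = (3*x^2 + 6*x*y - 3*z^2) dx + (3*x^2) dy + (-6*x*z) dz; grad f = (3*x^2 + 6*x*y - 3*z^2, 3*x^2, -6*x*z)

For a 0-form f, d f = (∂f/∂x) dx + (∂f/∂y) dy + (∂f/∂z) dz. The components of the vector representation are exactly the entries of grad f in Cartesian coordinates:
  ∂f/∂x = 3*x^2 + 6*x*y - 3*z^2
  ∂f/∂y = 3*x^2
  ∂f/∂z = -6*x*z.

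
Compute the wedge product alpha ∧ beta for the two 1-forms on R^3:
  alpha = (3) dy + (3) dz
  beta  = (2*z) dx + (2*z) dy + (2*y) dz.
alpha ∧ beta = (-6*z) dx ∧ dy + (6*y - 6*z) dy ∧ dz + (-6*z) dx ∧ dz

Distribute the wedge, using dx_i ∧ dx_j = -dx_j ∧ dx_i and dx_i ∧ dx_i = 0. For each pair (i, j) with i < j, the coefficient of dx_i ∧ dx_j in alpha ∧ beta is (alpha_i * beta_j - alpha_j * beta_i). Collecting: alpha ∧ beta = (-6*z) dx ∧ dy + (6*y - 6*z) dy ∧ dz + (-6*z) dx ∧ dz.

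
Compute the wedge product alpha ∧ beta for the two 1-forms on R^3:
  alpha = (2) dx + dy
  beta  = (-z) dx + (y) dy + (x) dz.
alpha ∧ beta = (2*y + z) dx ∧ dy + (2*x) dx ∧ dz + (x) dy ∧ dz

Distribute the wedge, using dx_i ∧ dx_j = -dx_j ∧ dx_i and dx_i ∧ dx_i = 0. For each pair (i, j) with i < j, the coefficient of dx_i ∧ dx_j in alpha ∧ beta is (alpha_i * beta_j - alpha_j * beta_i). Collecting: alpha ∧ beta = (2*y + z) dx ∧ dy + (2*x) dx ∧ dz + (x) dy ∧ dz.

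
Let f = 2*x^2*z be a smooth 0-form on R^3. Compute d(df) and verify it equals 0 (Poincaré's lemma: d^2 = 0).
d(df) = 0

Step 1: df = sum_i (∂f/∂x_i) dx_i = (4*x*z) dx + (0) dy + (2*x^2) dz.
Step 2: Apply d again. Using the 1-form formula, the coefficient of dx ∧ dy in d(df) is ∂^2 f/∂x ∂y - ∂^2 f/∂y ∂x = (0) - (0) = 0 (equality of mixed partials for smooth f).
Similarly for dx ∧ dz and dy ∧ dz — all coefficients vanish. So d(df) = 0.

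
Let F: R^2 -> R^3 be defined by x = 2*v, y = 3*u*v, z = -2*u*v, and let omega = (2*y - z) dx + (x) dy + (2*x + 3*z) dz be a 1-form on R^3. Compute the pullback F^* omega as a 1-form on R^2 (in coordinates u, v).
F^* omega = (v^2*(12*u - 2)) du + (2*u*v*(6*u + 7)) dv

Using F^*(f dg) = (f ∘ F) d(g ∘ F), substitute each coordinate x_i by F_i(u, v) in f_i, and replace dx_i by d F_i = (∂F_i/∂u) du + (∂F_i/∂v) dv.
  For the x component: f_1(F) = 8*u*v; d F_1 = (0) du + (2) dv
  For the y component: f_2(F) = 2*v; d F_2 = (3*v) du + (3*u) dv
  For the z component: f_3(F) = 2*v*(2 - 3*u); d F_3 = (-2*v) du + (-2*u) dv
Combining and collecting du, dv coefficients:
  coeff of du: v^2*(12*u - 2)
  coeff of dv: 2*u*v*(6*u + 7)
F^* omega = (v^2*(12*u - 2)) du + (2*u*v*(6*u + 7)) dv.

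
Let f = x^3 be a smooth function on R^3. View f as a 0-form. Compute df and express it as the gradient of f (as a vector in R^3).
df = (3*x^2) dx + (0) dy + (0) dz; grad f = (3*x^2, 0, 0)

For a 0-form f, d f = (∂f/∂x) dx + (∂f/∂y) dy + (∂f/∂z) dz. The components of the vector representation are exactly the entries of grad f in Cartesian coordinates:
  ∂f/∂x = 3*x^2
  ∂f/∂y = 0
  ∂f/∂z = 0.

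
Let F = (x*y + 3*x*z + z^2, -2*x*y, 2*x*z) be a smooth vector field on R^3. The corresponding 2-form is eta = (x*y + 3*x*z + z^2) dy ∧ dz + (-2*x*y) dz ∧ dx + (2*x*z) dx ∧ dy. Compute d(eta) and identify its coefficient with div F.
d(eta) = (y + 3*z) dx ∧ dy ∧ dz; div F = y + 3*z

For a 2-form in R^3 of the form above, applying d gives a 3-form with coefficient ∂P/∂x + ∂Q/∂y + ∂R/∂z:
  ∂P/∂x = y + 3*z
  ∂Q/∂y = -2*x
  ∂R/∂z = 2*x
Sum = y + 3*z, which is exactly div F.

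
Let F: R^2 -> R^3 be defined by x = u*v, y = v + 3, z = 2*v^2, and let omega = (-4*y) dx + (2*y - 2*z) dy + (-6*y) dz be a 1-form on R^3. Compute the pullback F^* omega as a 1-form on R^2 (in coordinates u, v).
F^* omega = (4*v*(-v - 3)) du + (-4*u*v - 12*u - 28*v^2 - 70*v + 6) dv

Using F^*(f dg) = (f ∘ F) d(g ∘ F), substitute each coordinate x_i by F_i(u, v) in f_i, and replace dx_i by d F_i = (∂F_i/∂u) du + (∂F_i/∂v) dv.
  For the x component: f_1(F) = -4*v - 12; d F_1 = (v) du + (u) dv
  For the y component: f_2(F) = -4*v^2 + 2*v + 6; d F_2 = (0) du + (1) dv
  For the z component: f_3(F) = -6*v - 18; d F_3 = (0) du + (4*v) dv
Combining and collecting du, dv coefficients:
  coeff of du: 4*v*(-v - 3)
  coeff of dv: -4*u*v - 12*u - 28*v^2 - 70*v + 6
F^* omega = (4*v*(-v - 3)) du + (-4*u*v - 12*u - 28*v^2 - 70*v + 6) dv.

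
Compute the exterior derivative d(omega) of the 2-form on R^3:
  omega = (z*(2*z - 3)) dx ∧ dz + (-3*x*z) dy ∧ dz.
d(omega) = (-3*z) dx ∧ dy ∧ dz

For a 2-form omega = sum_{i<j} g_{ij} dx_i ∧ dx_j, the exterior derivative is
  d(omega) = sum_{i<j} d(g_{ij}) ∧ dx_i ∧ dx_j = sum_{i<j, k} (∂g_{ij}/∂x_k) dx_k ∧ dx_i ∧ dx_j.
Expand each term, using dx_k ∧ dx_i ∧ dx_j = sgn(permutation) dx_{(a)} ∧ dx_{(b)} ∧ dx_{(c)} with (a < b < c) sorted:
  d(-3*x*z) includes (∂/∂x)(-3*x*z) dx = (-3*z) dx, which multiplied by dy ∧ dz gives (-3*z) dx ∧ dy ∧ dz
Collecting like 3-forms: d(omega) = (-3*z) dx ∧ dy ∧ dz.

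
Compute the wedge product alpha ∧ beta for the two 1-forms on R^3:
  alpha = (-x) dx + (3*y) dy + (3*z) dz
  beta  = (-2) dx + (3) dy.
alpha ∧ beta = (-3*x + 6*y) dx ∧ dy + (6*z) dx ∧ dz + (-9*z) dy ∧ dz

Distribute the wedge, using dx_i ∧ dx_j = -dx_j ∧ dx_i and dx_i ∧ dx_i = 0. For each pair (i, j) with i < j, the coefficient of dx_i ∧ dx_j in alpha ∧ beta is (alpha_i * beta_j - alpha_j * beta_i). Collecting: alpha ∧ beta = (-3*x + 6*y) dx ∧ dy + (6*z) dx ∧ dz + (-9*z) dy ∧ dz.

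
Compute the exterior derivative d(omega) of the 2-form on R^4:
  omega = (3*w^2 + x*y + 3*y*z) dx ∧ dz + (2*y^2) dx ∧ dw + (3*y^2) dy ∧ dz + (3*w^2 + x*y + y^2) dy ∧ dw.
d(omega) = (-x - 3*z) dx ∧ dy ∧ dz + (6*w) dx ∧ dz ∧ dw + (-3*y) dx ∧ dy ∧ dw

For a 2-form omega = sum_{i<j} g_{ij} dx_i ∧ dx_j, the exterior derivative is
  d(omega) = sum_{i<j} d(g_{ij}) ∧ dx_i ∧ dx_j = sum_{i<j, k} (∂g_{ij}/∂x_k) dx_k ∧ dx_i ∧ dx_j.
Expand each term, using dx_k ∧ dx_i ∧ dx_j = sgn(permutation) dx_{(a)} ∧ dx_{(b)} ∧ dx_{(c)} with (a < b < c) sorted:
  d(3*w^2 + x*y + 3*y*z) includes (∂/∂y)(3*w^2 + x*y + 3*y*z) dy = (x + 3*z) dy, which multiplied by dx ∧ dz gives (-x - 3*z) dx ∧ dy ∧ dz
  d(3*w^2 + x*y + 3*y*z) includes (∂/∂w)(3*w^2 + x*y + 3*y*z) dw = (6*w) dw, which multiplied by dx ∧ dz gives (6*w) dx ∧ dz ∧ dw
  d(2*y^2) includes (∂/∂y)(2*y^2) dy = (4*y) dy, which multiplied by dx ∧ dw gives (-4*y) dx ∧ dy ∧ dw
  d(3*w^2 + x*y + y^2) includes (∂/∂x)(3*w^2 + x*y + y^2) dx = (y) dx, which multiplied by dy ∧ dw gives (y) dx ∧ dy ∧ dw
Collecting like 3-forms: d(omega) = (-x - 3*z) dx ∧ dy ∧ dz + (6*w) dx ∧ dz ∧ dw + (-3*y) dx ∧ dy ∧ dw.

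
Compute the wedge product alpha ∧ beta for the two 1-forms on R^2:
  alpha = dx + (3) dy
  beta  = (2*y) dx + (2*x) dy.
alpha ∧ beta = (2*x - 6*y) dx ∧ dy

Distribute the wedge, using dx_i ∧ dx_j = -dx_j ∧ dx_i and dx_i ∧ dx_i = 0. For each pair (i, j) with i < j, the coefficient of dx_i ∧ dx_j in alpha ∧ beta is (alpha_i * beta_j - alpha_j * beta_i). Collecting: alpha ∧ beta = (2*x - 6*y) dx ∧ dy.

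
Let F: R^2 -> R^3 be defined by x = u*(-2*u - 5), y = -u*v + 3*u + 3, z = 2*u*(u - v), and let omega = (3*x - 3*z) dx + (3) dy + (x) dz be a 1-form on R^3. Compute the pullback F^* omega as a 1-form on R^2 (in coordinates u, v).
F^* omega = (40*u^3 - 20*u^2*v + 100*u^2 - 20*u*v + 75*u - 3*v + 9) du + (u*(4*u^2 + 10*u - 3)) dv

Using F^*(f dg) = (f ∘ F) d(g ∘ F), substitute each coordinate x_i by F_i(u, v) in f_i, and replace dx_i by d F_i = (∂F_i/∂u) du + (∂F_i/∂v) dv.
  For the x component: f_1(F) = 3*u*(-4*u + 2*v - 5); d F_1 = (-4*u - 5) du + (0) dv
  For the y component: f_2(F) = 3; d F_2 = (3 - v) du + (-u) dv
  For the z component: f_3(F) = u*(-2*u - 5); d F_3 = (4*u - 2*v) du + (-2*u) dv
Combining and collecting du, dv coefficients:
  coeff of du: 40*u^3 - 20*u^2*v + 100*u^2 - 20*u*v + 75*u - 3*v + 9
  coeff of dv: u*(4*u^2 + 10*u - 3)
F^* omega = (40*u^3 - 20*u^2*v + 100*u^2 - 20*u*v + 75*u - 3*v + 9) du + (u*(4*u^2 + 10*u - 3)) dv.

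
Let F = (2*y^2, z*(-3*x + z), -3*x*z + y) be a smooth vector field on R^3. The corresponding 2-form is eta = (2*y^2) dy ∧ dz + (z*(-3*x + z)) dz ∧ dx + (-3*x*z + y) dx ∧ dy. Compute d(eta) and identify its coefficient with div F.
d(eta) = (-3*x) dx ∧ dy ∧ dz; div F = -3*x

For a 2-form in R^3 of the form above, applying d gives a 3-form with coefficient ∂P/∂x + ∂Q/∂y + ∂R/∂z:
  ∂P/∂x = 0
  ∂Q/∂y = 0
  ∂R/∂z = -3*x
Sum = -3*x, which is exactly div F.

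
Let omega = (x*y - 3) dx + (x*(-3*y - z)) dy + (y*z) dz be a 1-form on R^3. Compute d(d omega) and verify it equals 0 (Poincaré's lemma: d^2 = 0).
d(d omega) = 0

Step 1: d omega = sum_{i<j} (∂f_j/∂x_i - ∂f_i/∂x_j) dx_i ∧ dx_j:
  coeff of dx ∧ dy: -x - 3*y - z
  coeff of dx ∧ dz: 0
  coeff of dy ∧ dz: x + z
Step 2: Apply d again to each 2-form coefficient. The only possible 3-form in R^3 is dx ∧ dy ∧ dz, with coefficient
  ∂(coeff of dy∧dz)/∂x - ∂(coeff of dx∧dz)/∂y + ∂(coeff of dx∧dy)/∂z
  = ∂/∂x (x + z) - ∂/∂y (0) + ∂/∂z (-x - 3*y - z).
Each of these terms simplifies to sums of mixed partials that cancel in pairs. The result is 0 (by equality of mixed partials for smooth functions — Schwarz / Clairaut).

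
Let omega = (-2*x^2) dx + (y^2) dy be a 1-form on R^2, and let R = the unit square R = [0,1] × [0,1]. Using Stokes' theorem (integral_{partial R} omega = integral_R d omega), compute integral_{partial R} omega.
integral_(partial R) omega = 0

Stokes: integral_partial_R omega = integral_R d omega with d omega = (∂Q/∂x - ∂P/∂y) dx ∧ dy.
  ∂Q/∂x = 0
  ∂P/∂y = 0
  integrand = ∂Q/∂x - ∂P/∂y = 0.
Integrating over R: integral_0^1 integral_0^1 (0) dx dy = 0.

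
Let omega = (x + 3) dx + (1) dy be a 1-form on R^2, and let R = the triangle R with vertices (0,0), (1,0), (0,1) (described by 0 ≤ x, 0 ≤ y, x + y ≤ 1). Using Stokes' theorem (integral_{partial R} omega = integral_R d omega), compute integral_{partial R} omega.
integral_(partial R) omega = 0

Stokes: integral_partial_R omega = integral_R d omega with d omega = (∂Q/∂x - ∂P/∂y) dx ∧ dy.
  ∂Q/∂x = 0
  ∂P/∂y = 0
  integrand = ∂Q/∂x - ∂P/∂y = 0.
Integrating over R: integral_0^1 integral_0^{1-x} (0) dy dx = 0.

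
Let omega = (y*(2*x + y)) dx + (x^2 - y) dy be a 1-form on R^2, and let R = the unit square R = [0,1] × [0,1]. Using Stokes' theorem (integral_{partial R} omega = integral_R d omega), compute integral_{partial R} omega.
integral_(partial R) omega = -1

Stokes: integral_partial_R omega = integral_R d omega with d omega = (∂Q/∂x - ∂P/∂y) dx ∧ dy.
  ∂Q/∂x = 2*x
  ∂P/∂y = 2*x + 2*y
  integrand = ∂Q/∂x - ∂P/∂y = -2*y.
Integrating over R: integral_0^1 integral_0^1 (-2*y) dx dy = -1.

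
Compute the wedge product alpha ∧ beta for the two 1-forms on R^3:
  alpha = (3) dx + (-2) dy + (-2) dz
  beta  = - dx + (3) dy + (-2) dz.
alpha ∧ beta = (7) dx ∧ dy + (-8) dx ∧ dz + (10) dy ∧ dz

Distribute the wedge, using dx_i ∧ dx_j = -dx_j ∧ dx_i and dx_i ∧ dx_i = 0. For each pair (i, j) with i < j, the coefficient of dx_i ∧ dx_j in alpha ∧ beta is (alpha_i * beta_j - alpha_j * beta_i). Collecting: alpha ∧ beta = (7) dx ∧ dy + (-8) dx ∧ dz + (10) dy ∧ dz.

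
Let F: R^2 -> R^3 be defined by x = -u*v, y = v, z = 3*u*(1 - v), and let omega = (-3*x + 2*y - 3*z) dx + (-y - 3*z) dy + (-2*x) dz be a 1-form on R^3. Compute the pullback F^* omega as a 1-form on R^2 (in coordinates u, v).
F^* omega = (v*(-18*u*v + 15*u - 2*v)) du + (-18*u^2*v + 9*u^2 + 7*u*v - 9*u - v) dv

Using F^*(f dg) = (f ∘ F) d(g ∘ F), substitute each coordinate x_i by F_i(u, v) in f_i, and replace dx_i by d F_i = (∂F_i/∂u) du + (∂F_i/∂v) dv.
  For the x component: f_1(F) = 12*u*v - 9*u + 2*v; d F_1 = (-v) du + (-u) dv
  For the y component: f_2(F) = 9*u*v - 9*u - v; d F_2 = (0) du + (1) dv
  For the z component: f_3(F) = 2*u*v; d F_3 = (3 - 3*v) du + (-3*u) dv
Combining and collecting du, dv coefficients:
  coeff of du: v*(-18*u*v + 15*u - 2*v)
  coeff of dv: -18*u^2*v + 9*u^2 + 7*u*v - 9*u - v
F^* omega = (v*(-18*u*v + 15*u - 2*v)) du + (-18*u^2*v + 9*u^2 + 7*u*v - 9*u - v) dv.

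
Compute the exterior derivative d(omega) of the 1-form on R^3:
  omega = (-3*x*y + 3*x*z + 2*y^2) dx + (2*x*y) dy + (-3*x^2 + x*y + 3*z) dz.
d(omega) = (3*x - 2*y) dx ∧ dy + (-9*x + y) dx ∧ dz + (x) dy ∧ dz

For a 1-form omega = sum_i f_i dx_i, the exterior derivative is
  d(omega) = sum_{i < j} (∂f_j/∂x_i - ∂f_i/∂x_j) dx_i ∧ dx_j.
  coefficient of dx ∧ dy: ∂f_2/∂x - ∂f_1/∂y = ∂(2*x*y)/∂x - ∂(-3*x*y + 3*x*z + 2*y^2)/∂y = 3*x - 2*y
  coefficient of dx ∧ dz: ∂f_3/∂x - ∂f_1/∂z = ∂(-3*x^2 + x*y + 3*z)/∂x - ∂(-3*x*y + 3*x*z + 2*y^2)/∂z = -9*x + y
  coefficient of dy ∧ dz: ∂f_3/∂y - ∂f_2/∂z = ∂(-3*x^2 + x*y + 3*z)/∂y - ∂(2*x*y)/∂z = x
Assembling: d(omega) = (3*x - 2*y) dx ∧ dy + (-9*x + y) dx ∧ dz + (x) dy ∧ dz.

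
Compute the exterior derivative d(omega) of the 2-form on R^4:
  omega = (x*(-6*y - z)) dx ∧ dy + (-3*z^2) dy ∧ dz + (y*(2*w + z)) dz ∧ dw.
d(omega) = (-x) dx ∧ dy ∧ dz + (2*w + z) dy ∧ dz ∧ dw

For a 2-form omega = sum_{i<j} g_{ij} dx_i ∧ dx_j, the exterior derivative is
  d(omega) = sum_{i<j} d(g_{ij}) ∧ dx_i ∧ dx_j = sum_{i<j, k} (∂g_{ij}/∂x_k) dx_k ∧ dx_i ∧ dx_j.
Expand each term, using dx_k ∧ dx_i ∧ dx_j = sgn(permutation) dx_{(a)} ∧ dx_{(b)} ∧ dx_{(c)} with (a < b < c) sorted:
  d(x*(-6*y - z)) includes (∂/∂z)(x*(-6*y - z)) dz = (-x) dz, which multiplied by dx ∧ dy gives (-x) dx ∧ dy ∧ dz
  d(y*(2*w + z)) includes (∂/∂y)(y*(2*w + z)) dy = (2*w + z) dy, which multiplied by dz ∧ dw gives (2*w + z) dy ∧ dz ∧ dw
Collecting like 3-forms: d(omega) = (-x) dx ∧ dy ∧ dz + (2*w + z) dy ∧ dz ∧ dw.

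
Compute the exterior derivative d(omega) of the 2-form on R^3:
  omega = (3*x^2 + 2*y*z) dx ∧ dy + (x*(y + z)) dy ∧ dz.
d(omega) = (3*y + z) dx ∧ dy ∧ dz

For a 2-form omega = sum_{i<j} g_{ij} dx_i ∧ dx_j, the exterior derivative is
  d(omega) = sum_{i<j} d(g_{ij}) ∧ dx_i ∧ dx_j = sum_{i<j, k} (∂g_{ij}/∂x_k) dx_k ∧ dx_i ∧ dx_j.
Expand each term, using dx_k ∧ dx_i ∧ dx_j = sgn(permutation) dx_{(a)} ∧ dx_{(b)} ∧ dx_{(c)} with (a < b < c) sorted:
  d(3*x^2 + 2*y*z) includes (∂/∂z)(3*x^2 + 2*y*z) dz = (2*y) dz, which multiplied by dx ∧ dy gives (2*y) dx ∧ dy ∧ dz
  d(x*(y + z)) includes (∂/∂x)(x*(y + z)) dx = (y + z) dx, which multiplied by dy ∧ dz gives (y + z) dx ∧ dy ∧ dz
Collecting like 3-forms: d(omega) = (3*y + z) dx ∧ dy ∧ dz.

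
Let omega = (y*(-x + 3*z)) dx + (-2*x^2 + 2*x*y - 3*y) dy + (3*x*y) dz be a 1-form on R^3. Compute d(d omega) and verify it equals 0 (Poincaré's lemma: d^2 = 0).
d(d omega) = 0

Step 1: d omega = sum_{i<j} (∂f_j/∂x_i - ∂f_i/∂x_j) dx_i ∧ dx_j:
  coeff of dx ∧ dy: -3*x + 2*y - 3*z
  coeff of dx ∧ dz: 0
  coeff of dy ∧ dz: 3*x
Step 2: Apply d again to each 2-form coefficient. The only possible 3-form in R^3 is dx ∧ dy ∧ dz, with coefficient
  ∂(coeff of dy∧dz)/∂x - ∂(coeff of dx∧dz)/∂y + ∂(coeff of dx∧dy)/∂z
  = ∂/∂x (3*x) - ∂/∂y (0) + ∂/∂z (-3*x + 2*y - 3*z).
Each of these terms simplifies to sums of mixed partials that cancel in pairs. The result is 0 (by equality of mixed partials for smooth functions — Schwarz / Clairaut).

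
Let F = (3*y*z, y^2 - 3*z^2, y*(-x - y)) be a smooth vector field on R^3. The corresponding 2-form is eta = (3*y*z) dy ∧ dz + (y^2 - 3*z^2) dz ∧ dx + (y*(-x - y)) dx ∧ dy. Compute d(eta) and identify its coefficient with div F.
d(eta) = (2*y) dx ∧ dy ∧ dz; div F = 2*y

For a 2-form in R^3 of the form above, applying d gives a 3-form with coefficient ∂P/∂x + ∂Q/∂y + ∂R/∂z:
  ∂P/∂x = 0
  ∂Q/∂y = 2*y
  ∂R/∂z = 0
Sum = 2*y, which is exactly div F.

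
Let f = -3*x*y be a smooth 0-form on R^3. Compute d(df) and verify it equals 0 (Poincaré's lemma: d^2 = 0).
d(df) = 0

Step 1: df = sum_i (∂f/∂x_i) dx_i = (-3*y) dx + (-3*x) dy + (0) dz.
Step 2: Apply d again. Using the 1-form formula, the coefficient of dx ∧ dy in d(df) is ∂^2 f/∂x ∂y - ∂^2 f/∂y ∂x = (-3) - (-3) = 0 (equality of mixed partials for smooth f).
Similarly for dx ∧ dz and dy ∧ dz — all coefficients vanish. So d(df) = 0.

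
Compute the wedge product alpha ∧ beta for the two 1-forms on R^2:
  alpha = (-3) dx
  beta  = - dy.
alpha ∧ beta = (3) dx ∧ dy

Distribute the wedge, using dx_i ∧ dx_j = -dx_j ∧ dx_i and dx_i ∧ dx_i = 0. For each pair (i, j) with i < j, the coefficient of dx_i ∧ dx_j in alpha ∧ beta is (alpha_i * beta_j - alpha_j * beta_i). Collecting: alpha ∧ beta = (3) dx ∧ dy.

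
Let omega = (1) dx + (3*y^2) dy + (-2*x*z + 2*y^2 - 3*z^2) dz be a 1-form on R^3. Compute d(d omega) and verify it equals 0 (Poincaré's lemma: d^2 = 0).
d(d omega) = 0

Step 1: d omega = sum_{i<j} (∂f_j/∂x_i - ∂f_i/∂x_j) dx_i ∧ dx_j:
  coeff of dx ∧ dy: 0
  coeff of dx ∧ dz: -2*z
  coeff of dy ∧ dz: 4*y
Step 2: Apply d again to each 2-form coefficient. The only possible 3-form in R^3 is dx ∧ dy ∧ dz, with coefficient
  ∂(coeff of dy∧dz)/∂x - ∂(coeff of dx∧dz)/∂y + ∂(coeff of dx∧dy)/∂z
  = ∂/∂x (4*y) - ∂/∂y (-2*z) + ∂/∂z (0).
Each of these terms simplifies to sums of mixed partials that cancel in pairs. The result is 0 (by equality of mixed partials for smooth functions — Schwarz / Clairaut).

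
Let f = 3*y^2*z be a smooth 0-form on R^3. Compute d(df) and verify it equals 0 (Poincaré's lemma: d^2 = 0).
d(df) = 0

Step 1: df = sum_i (∂f/∂x_i) dx_i = (0) dx + (6*y*z) dy + (3*y^2) dz.
Step 2: Apply d again. Using the 1-form formula, the coefficient of dx ∧ dy in d(df) is ∂^2 f/∂x ∂y - ∂^2 f/∂y ∂x = (0) - (0) = 0 (equality of mixed partials for smooth f).
Similarly for dx ∧ dz and dy ∧ dz — all coefficients vanish. So d(df) = 0.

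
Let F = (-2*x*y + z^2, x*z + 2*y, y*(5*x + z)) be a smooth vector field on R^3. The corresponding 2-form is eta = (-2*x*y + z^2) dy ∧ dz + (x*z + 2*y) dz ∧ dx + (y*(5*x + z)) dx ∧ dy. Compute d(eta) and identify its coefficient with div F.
d(eta) = (2 - y) dx ∧ dy ∧ dz; div F = 2 - y

For a 2-form in R^3 of the form above, applying d gives a 3-form with coefficient ∂P/∂x + ∂Q/∂y + ∂R/∂z:
  ∂P/∂x = -2*y
  ∂Q/∂y = 2
  ∂R/∂z = y
Sum = 2 - y, which is exactly div F.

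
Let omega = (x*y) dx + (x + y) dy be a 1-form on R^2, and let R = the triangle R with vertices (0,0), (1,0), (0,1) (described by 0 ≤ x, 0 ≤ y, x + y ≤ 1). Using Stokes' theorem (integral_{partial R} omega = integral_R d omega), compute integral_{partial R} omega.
integral_(partial R) omega = 1/3

Stokes: integral_partial_R omega = integral_R d omega with d omega = (∂Q/∂x - ∂P/∂y) dx ∧ dy.
  ∂Q/∂x = 1
  ∂P/∂y = x
  integrand = ∂Q/∂x - ∂P/∂y = 1 - x.
Integrating over R: integral_0^1 integral_0^{1-x} (1 - x) dy dx = 1/3.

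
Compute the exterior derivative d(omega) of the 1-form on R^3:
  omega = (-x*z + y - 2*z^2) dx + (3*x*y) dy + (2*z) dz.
d(omega) = (3*y - 1) dx ∧ dy + (x + 4*z) dx ∧ dz

For a 1-form omega = sum_i f_i dx_i, the exterior derivative is
  d(omega) = sum_{i < j} (∂f_j/∂x_i - ∂f_i/∂x_j) dx_i ∧ dx_j.
  coefficient of dx ∧ dy: ∂f_2/∂x - ∂f_1/∂y = ∂(3*x*y)/∂x - ∂(-x*z + y - 2*z^2)/∂y = 3*y - 1
  coefficient of dx ∧ dz: ∂f_3/∂x - ∂f_1/∂z = ∂(2*z)/∂x - ∂(-x*z + y - 2*z^2)/∂z = x + 4*z
Assembling: d(omega) = (3*y - 1) dx ∧ dy + (x + 4*z) dx ∧ dz.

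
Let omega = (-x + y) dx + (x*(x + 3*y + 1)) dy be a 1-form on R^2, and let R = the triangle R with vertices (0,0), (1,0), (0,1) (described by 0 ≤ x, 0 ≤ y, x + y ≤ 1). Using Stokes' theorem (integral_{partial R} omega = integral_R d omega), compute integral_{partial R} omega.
integral_(partial R) omega = 5/6

Stokes: integral_partial_R omega = integral_R d omega with d omega = (∂Q/∂x - ∂P/∂y) dx ∧ dy.
  ∂Q/∂x = 2*x + 3*y + 1
  ∂P/∂y = 1
  integrand = ∂Q/∂x - ∂P/∂y = 2*x + 3*y.
Integrating over R: integral_0^1 integral_0^{1-x} (2*x + 3*y) dy dx = 5/6.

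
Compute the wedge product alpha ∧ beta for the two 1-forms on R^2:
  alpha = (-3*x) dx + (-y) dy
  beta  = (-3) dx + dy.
alpha ∧ beta = (-3*x - 3*y) dx ∧ dy

Distribute the wedge, using dx_i ∧ dx_j = -dx_j ∧ dx_i and dx_i ∧ dx_i = 0. For each pair (i, j) with i < j, the coefficient of dx_i ∧ dx_j in alpha ∧ beta is (alpha_i * beta_j - alpha_j * beta_i). Collecting: alpha ∧ beta = (-3*x - 3*y) dx ∧ dy.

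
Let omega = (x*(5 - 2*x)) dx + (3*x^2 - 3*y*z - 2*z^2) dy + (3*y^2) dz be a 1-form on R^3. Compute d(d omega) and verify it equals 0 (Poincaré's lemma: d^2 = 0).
d(d omega) = 0

Step 1: d omega = sum_{i<j} (∂f_j/∂x_i - ∂f_i/∂x_j) dx_i ∧ dx_j:
  coeff of dx ∧ dy: 6*x
  coeff of dx ∧ dz: 0
  coeff of dy ∧ dz: 9*y + 4*z
Step 2: Apply d again to each 2-form coefficient. The only possible 3-form in R^3 is dx ∧ dy ∧ dz, with coefficient
  ∂(coeff of dy∧dz)/∂x - ∂(coeff of dx∧dz)/∂y + ∂(coeff of dx∧dy)/∂z
  = ∂/∂x (9*y + 4*z) - ∂/∂y (0) + ∂/∂z (6*x).
Each of these terms simplifies to sums of mixed partials that cancel in pairs. The result is 0 (by equality of mixed partials for smooth functions — Schwarz / Clairaut).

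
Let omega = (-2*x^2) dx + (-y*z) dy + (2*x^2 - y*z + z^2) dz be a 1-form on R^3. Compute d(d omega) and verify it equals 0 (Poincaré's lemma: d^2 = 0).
d(d omega) = 0

Step 1: d omega = sum_{i<j} (∂f_j/∂x_i - ∂f_i/∂x_j) dx_i ∧ dx_j:
  coeff of dx ∧ dy: 0
  coeff of dx ∧ dz: 4*x
  coeff of dy ∧ dz: y - z
Step 2: Apply d again to each 2-form coefficient. The only possible 3-form in R^3 is dx ∧ dy ∧ dz, with coefficient
  ∂(coeff of dy∧dz)/∂x - ∂(coeff of dx∧dz)/∂y + ∂(coeff of dx∧dy)/∂z
  = ∂/∂x (y - z) - ∂/∂y (4*x) + ∂/∂z (0).
Each of these terms simplifies to sums of mixed partials that cancel in pairs. The result is 0 (by equality of mixed partials for smooth functions — Schwarz / Clairaut).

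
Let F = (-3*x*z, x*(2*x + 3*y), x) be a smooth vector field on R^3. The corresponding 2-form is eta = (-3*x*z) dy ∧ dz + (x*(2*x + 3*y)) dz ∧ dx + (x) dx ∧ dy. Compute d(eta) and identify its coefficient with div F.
d(eta) = (3*x - 3*z) dx ∧ dy ∧ dz; div F = 3*x - 3*z

For a 2-form in R^3 of the form above, applying d gives a 3-form with coefficient ∂P/∂x + ∂Q/∂y + ∂R/∂z:
  ∂P/∂x = -3*z
  ∂Q/∂y = 3*x
  ∂R/∂z = 0
Sum = 3*x - 3*z, which is exactly div F.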